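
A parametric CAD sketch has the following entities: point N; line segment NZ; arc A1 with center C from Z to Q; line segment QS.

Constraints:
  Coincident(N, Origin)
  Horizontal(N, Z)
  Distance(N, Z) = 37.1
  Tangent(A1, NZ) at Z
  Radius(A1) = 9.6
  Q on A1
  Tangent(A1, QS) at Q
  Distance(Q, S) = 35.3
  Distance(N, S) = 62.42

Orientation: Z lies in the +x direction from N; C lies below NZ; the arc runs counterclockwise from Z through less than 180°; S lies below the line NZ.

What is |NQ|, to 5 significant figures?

31.330

Checks: |CQ| = 9.600 ✓; ∠(CQ, QS) = 90.00° ✓; |QS| = 35.30 ✓; |NS| = 62.42 ✓.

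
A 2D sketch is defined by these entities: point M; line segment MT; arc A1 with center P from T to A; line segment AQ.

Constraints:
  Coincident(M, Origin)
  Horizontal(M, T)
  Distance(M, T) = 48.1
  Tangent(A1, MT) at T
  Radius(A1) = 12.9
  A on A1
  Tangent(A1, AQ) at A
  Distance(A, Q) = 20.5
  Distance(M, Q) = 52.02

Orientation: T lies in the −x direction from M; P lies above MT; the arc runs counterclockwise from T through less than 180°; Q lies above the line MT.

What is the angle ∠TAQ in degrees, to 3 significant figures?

131°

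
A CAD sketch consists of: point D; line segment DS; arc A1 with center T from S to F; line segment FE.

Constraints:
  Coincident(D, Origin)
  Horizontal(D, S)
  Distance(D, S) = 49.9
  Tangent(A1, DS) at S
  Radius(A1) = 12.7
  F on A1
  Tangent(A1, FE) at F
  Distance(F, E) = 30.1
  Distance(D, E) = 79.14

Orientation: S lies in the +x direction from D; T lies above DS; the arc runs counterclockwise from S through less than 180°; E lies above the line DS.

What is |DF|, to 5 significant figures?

63.130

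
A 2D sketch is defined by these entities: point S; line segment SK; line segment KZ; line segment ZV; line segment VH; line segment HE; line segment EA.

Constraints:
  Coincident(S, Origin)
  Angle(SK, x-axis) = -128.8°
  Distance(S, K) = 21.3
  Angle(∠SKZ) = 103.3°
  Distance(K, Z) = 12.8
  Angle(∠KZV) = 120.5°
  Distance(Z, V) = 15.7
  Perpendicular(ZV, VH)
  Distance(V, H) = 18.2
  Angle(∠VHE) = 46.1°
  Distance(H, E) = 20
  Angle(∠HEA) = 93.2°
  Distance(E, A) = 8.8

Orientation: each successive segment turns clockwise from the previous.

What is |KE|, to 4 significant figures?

10.27

The perpendicularity gives VH at right angles to ZV, so VH runs at 5.000°; with |VH| = 18.2, H = (-8.137, 6.137). ∠VHE = 46.1° gives HE at -128.9° from the x-axis; with |HE| = 20.0, E = (-20.70, -9.428). Then |KE| = |E − K| = 10.27.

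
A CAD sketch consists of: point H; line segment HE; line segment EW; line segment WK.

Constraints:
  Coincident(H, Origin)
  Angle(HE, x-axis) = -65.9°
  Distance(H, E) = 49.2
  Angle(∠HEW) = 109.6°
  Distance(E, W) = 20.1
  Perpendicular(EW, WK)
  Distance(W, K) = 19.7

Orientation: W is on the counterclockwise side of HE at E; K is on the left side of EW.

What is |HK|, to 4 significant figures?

45.28

H is at the origin; HE runs at -65.9° with length 49.2, so E = 49.2·(cos -65.9°, sin -65.9°) = (20.09, -44.91). ∠HEW = 109.6°, so EW runs at -65.9° + (180° − 109.6°) = 4.500° from the x-axis; with |EW| = 20.1, W = E + 20.1·(cos 4.500°, sin 4.500°) = (40.13, -43.33). EW is perpendicular to WK; with |WK| = 19.7 on the left of EW, K = W + 19.7·(-0.07846, 0.9969) = (38.58, -23.70). Then |HK| = |K − H| = 45.28.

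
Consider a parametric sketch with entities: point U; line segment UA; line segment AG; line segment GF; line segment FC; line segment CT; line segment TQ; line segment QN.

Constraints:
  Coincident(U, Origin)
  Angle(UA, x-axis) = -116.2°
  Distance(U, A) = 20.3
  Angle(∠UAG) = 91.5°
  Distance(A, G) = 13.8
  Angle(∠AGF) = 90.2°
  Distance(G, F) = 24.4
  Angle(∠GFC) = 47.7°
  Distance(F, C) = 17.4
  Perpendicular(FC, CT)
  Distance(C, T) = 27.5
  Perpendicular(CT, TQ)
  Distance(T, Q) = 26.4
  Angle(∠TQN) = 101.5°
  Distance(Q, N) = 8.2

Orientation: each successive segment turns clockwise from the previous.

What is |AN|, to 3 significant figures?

38.8

U is at the origin; UA runs at -116.2° with length 20.3, so A = (-8.96, -18.2). ∠UAG = 91.5° gives AG at 155° from the x-axis; with |AG| = 13.8, G = (-21.5, -12.4). ∠AGF = 90.2° gives GF at 65.5° from the x-axis; with |GF| = 24.4, F = (-11.4, 9.76). ∠GFC = 47.7° gives FC at -66.8° from the x-axis; with |FC| = 17.4, C = (-4.53, -6.24). FC ⟂ CT, so CT runs at -157°; with |CT| = 27.5, T = (-29.8, -17.1). The perpendicularity gives TQ at right angles to CT, so TQ runs at 113°; with |TQ| = 26.4, Q = (-40.2, 7.19). ∠TQN = 101.5° gives QN at 34.7° from the x-axis; with |QN| = 8.2, N = (-33.5, 11.9). Then |AN| = |N − A| = 38.8.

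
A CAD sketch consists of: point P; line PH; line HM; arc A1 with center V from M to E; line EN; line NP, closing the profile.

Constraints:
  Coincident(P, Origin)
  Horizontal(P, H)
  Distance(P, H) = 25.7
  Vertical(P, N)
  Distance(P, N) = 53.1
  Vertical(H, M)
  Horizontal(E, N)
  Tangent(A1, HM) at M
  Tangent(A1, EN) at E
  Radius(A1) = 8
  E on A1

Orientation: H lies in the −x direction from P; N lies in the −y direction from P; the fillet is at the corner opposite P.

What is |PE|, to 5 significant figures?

55.972

The virtual corner opposite P is at (-25.700, -53.100). A1 meets HM tangentially, so VM is at right angles to HM and tangency of A1 to EN means the radius VE is perpendicular to EN, with radius 8.0, so the center V sits 8.0 in from both sides at V = (-17.700, -45.100). That places the tangent points at M = (-25.700, -45.100) on HM and E = (-17.700, -53.100) on EN. Then |PE| = |E − P| = 55.972.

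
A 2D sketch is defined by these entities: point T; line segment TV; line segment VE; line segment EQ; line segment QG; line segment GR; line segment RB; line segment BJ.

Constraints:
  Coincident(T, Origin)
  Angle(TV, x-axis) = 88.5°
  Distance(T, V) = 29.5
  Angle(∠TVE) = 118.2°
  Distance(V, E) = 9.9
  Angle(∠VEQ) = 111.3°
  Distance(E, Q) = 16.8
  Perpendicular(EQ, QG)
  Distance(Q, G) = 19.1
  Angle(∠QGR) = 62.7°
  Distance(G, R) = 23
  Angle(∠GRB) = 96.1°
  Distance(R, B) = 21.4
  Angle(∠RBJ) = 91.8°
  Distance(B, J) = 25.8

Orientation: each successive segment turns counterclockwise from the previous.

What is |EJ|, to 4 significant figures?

28.58

T is at the origin; TV runs at 88.5° with length 29.5, so V = (0.7722, 29.49). ∠TVE = 118.2° gives VE at 150.3° from the x-axis; with |VE| = 9.9, E = (-7.827, 34.39). ∠VEQ = 111.3° gives EQ at -141.0° from the x-axis; with |EQ| = 16.8, Q = (-20.88, 23.82). The perpendicularity gives QG at right angles to EQ, so QG runs at -51.00°; with |QG| = 19.1, G = (-8.863, 8.979). ∠QGR = 62.7° gives GR at 66.30° from the x-axis; with |GR| = 23.0, R = (0.3815, 30.04). ∠GRB = 96.1° gives RB at 150.2° from the x-axis; with |RB| = 21.4, B = (-18.19, 40.67). ∠RBJ = 91.8° gives BJ at -121.6° from the x-axis; with |BJ| = 25.8, J = (-31.71, 18.70). Then |EJ| = |J − E| = 28.58.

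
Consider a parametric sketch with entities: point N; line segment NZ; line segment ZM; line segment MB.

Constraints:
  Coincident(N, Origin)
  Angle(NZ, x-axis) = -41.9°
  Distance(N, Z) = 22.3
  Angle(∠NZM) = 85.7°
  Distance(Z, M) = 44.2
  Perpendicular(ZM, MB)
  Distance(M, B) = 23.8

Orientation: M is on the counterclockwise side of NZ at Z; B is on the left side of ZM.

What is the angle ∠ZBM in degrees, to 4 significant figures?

61.70°

N is at the origin; NZ runs at -41.9° with length 22.3, so Z = 22.3·(cos -41.9°, sin -41.9°) = (16.60, -14.89). ∠NZM = 85.7°, so ZM runs at -41.9° + (180° − 85.7°) = 52.40° from the x-axis; with |ZM| = 44.2, M = Z + 44.2·(cos 52.40°, sin 52.40°) = (43.57, 20.13). ZM is perpendicular to MB; with |MB| = 23.8 on the left of ZM, B = M + 23.8·(-0.7923, 0.6101) = (24.71, 34.65). Then cos ∠ZBM = BZ·BM / (|BZ||BM|), giving 61.70°.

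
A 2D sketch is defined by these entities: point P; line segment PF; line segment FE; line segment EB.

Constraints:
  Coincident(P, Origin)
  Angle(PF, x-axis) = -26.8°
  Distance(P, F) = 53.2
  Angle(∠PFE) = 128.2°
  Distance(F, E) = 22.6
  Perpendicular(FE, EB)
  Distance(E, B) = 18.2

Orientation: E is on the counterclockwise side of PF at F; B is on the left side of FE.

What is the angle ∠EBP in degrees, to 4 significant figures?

113.0°

P is at the origin; PF runs at -26.8° with length 53.2, so F = 53.2·(cos -26.8°, sin -26.8°) = (47.49, -23.99). ∠PFE = 128.2°, so FE runs at -26.8° + (180° − 128.2°) = 25.00° from the x-axis; with |FE| = 22.6, E = F + 22.6·(cos 25.00°, sin 25.00°) = (67.97, -14.44). The perpendicularity gives EB at right angles to FE; with |EB| = 18.2 on the left of FE, B = E + 18.2·(-0.4226, 0.9063) = (60.28, 2.059). Then cos ∠EBP = BE·BP / (|BE||BP|), giving 113.0°.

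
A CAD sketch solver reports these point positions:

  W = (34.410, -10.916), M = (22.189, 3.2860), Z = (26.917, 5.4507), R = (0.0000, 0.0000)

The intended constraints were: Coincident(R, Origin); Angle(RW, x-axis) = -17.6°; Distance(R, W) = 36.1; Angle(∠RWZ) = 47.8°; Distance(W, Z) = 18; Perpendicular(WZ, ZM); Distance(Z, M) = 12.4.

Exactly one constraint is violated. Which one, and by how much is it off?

Distance(Z, M) = 12.4 — off by 7.20.

R = (0.00, 0.00) ✓; RW at -17.60° ✓; |RW| = 36.10 ✓; ∠RWZ = 47.80° ✓; |WZ| = 18.00 ✓; ∠(WZ, ZM) = 90.00° ✓; |ZM| = 5.200 ✗.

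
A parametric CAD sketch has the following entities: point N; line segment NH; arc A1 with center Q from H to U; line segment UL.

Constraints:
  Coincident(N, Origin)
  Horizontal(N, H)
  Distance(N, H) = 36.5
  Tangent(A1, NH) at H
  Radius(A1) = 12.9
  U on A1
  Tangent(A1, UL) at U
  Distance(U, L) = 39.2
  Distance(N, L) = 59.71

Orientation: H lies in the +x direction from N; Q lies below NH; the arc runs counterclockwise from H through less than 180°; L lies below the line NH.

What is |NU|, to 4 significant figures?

27.53

N is at the origin; N and H share the same y with |NH| = 36.5 and H on the +x side, so H = (36.50, 0.000). A1 meets NH tangentially, so QH is at right angles to NH, so Q = H + (0, -12.9) = (36.50, -12.90). Since QU ⟂ UL (tangency), |QL| = √(12.9² + 39.2²) = 41.27 regardless of where U sits on A1. So L lies on both circle(N, 59.71) and circle(Q, 41.27); the below-NH intersection is L = (27.27, -53.12). U is the foot of the tangent from L: U = (23.65, -14.09).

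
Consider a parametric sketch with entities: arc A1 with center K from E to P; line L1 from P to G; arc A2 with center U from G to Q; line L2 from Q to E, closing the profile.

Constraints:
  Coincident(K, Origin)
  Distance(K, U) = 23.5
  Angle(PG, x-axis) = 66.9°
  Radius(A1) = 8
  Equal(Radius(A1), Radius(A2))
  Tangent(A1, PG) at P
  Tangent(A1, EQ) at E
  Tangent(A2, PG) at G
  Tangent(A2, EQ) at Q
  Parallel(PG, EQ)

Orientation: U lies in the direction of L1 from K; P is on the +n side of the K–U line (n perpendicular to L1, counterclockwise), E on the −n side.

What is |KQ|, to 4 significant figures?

24.82

The slot axis is L1's direction at 66.9°, so u = (cos 66.9°, sin 66.9°) = (0.3923, 0.9198) and n = (−sin 66.9°, cos 66.9°) = (-0.9198, 0.3923). K is at the origin and U lies 23.5 along u from K, so U = 23.5·u = (9.220, 21.62). Tangency of A1 to both parallel lines with radius 8.0 puts P and E at K ± 8.0·n: P = (-7.359, 3.139), E = (7.359, -3.139). Equal radii place G and Q the same way about U: G = U + 8.0·n = (1.861, 24.75), Q = U − 8.0·n = (16.58, 18.48). Then |KQ| = |Q − K| = 24.82.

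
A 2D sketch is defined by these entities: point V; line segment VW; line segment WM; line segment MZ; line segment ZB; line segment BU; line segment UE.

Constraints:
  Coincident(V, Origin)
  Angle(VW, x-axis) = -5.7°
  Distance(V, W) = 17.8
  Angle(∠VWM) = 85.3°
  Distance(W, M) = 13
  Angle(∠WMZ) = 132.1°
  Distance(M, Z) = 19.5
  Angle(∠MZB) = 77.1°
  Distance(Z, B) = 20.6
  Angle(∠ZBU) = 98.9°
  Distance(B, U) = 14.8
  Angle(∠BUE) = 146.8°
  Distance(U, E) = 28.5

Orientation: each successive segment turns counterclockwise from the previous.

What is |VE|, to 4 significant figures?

33.63

∠ZBU = 98.9° gives BU at -39.10° from the x-axis; with |BU| = 14.8, U = (4.824, -2.584). ∠BUE = 146.8° gives UE at -5.900° from the x-axis; with |UE| = 28.5, E = (33.17, -5.514). Then |VE| = |E − V| = 33.63.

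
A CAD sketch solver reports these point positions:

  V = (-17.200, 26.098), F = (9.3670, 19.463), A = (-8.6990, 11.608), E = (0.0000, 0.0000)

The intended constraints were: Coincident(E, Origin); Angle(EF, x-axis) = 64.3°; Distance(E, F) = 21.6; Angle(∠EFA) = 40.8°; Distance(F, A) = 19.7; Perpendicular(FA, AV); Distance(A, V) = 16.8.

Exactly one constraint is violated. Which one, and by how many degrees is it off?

Perpendicular(FA, AV) — off by 6.90°.

E = (0.00, 0.00) ✓; EF at 64.30° ✓; |EF| = 21.60 ✓; ∠EFA = 40.80° ✓; |FA| = 19.70 ✓; ∠(FA, AV) = 83.10° ✗; |AV| = 16.80 ✓.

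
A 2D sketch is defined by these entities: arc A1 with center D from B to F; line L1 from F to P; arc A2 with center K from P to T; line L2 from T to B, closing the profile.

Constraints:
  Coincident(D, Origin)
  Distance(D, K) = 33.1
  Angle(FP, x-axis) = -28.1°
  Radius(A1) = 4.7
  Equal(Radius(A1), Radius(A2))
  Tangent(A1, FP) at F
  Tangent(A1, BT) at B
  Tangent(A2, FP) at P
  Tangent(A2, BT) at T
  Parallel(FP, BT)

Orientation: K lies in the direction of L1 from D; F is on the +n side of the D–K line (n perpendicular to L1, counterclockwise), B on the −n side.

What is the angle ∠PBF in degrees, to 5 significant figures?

74.146°

Tangency of A1 to both parallel lines with radius 4.7 puts F and B at D ± 4.7·n: F = (2.2138, 4.1460), B = (-2.2138, -4.1460). Equal radii place P and T the same way about K: P = K + 4.7·n = (31.412, -11.444), T = K − 4.7·n = (26.985, -19.736). Then cos ∠PBF = BP·BF / (|BP||BF|), giving 74.146°.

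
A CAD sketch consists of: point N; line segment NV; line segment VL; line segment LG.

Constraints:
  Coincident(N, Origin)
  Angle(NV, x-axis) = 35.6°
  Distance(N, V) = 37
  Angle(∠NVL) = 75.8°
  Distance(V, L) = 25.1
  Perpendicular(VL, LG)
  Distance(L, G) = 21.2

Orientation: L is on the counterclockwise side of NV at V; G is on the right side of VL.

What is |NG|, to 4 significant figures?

59.28

N is at the origin; NV runs at 35.6° with length 37.0, so V = 37.0·(cos 35.6°, sin 35.6°) = (30.08, 21.54). ∠NVL = 75.8°, so VL runs at 35.6° + (180° − 75.8°) = 139.8° from the x-axis; with |VL| = 25.1, L = V + 25.1·(cos 139.8°, sin 139.8°) = (10.91, 37.74). The perpendicularity gives LG at right angles to VL; with |LG| = 21.2 on the right of VL, G = L + 21.2·(0.6455, 0.7638) = (24.60, 53.93). Then |NG| = |G − N| = 59.28.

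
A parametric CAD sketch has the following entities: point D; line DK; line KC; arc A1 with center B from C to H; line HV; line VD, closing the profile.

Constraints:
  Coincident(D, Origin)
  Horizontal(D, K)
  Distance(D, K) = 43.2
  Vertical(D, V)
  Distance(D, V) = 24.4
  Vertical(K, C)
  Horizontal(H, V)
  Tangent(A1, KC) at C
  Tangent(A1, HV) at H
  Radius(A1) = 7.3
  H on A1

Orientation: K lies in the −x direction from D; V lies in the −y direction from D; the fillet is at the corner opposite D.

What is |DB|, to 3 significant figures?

39.8

D is at the origin; D and K share the same y with |DK| = 43.2 and K on the −x side, so K = (-43.2, 0.00). DV is vertical with |DV| = 24.4 and V on the −y side, so V = (0.00, -24.4). The virtual corner opposite D is at (-43.2, -24.4). The tangent condition forces BC to be normal to KC and A1 meets HV tangentially, so BH is at right angles to HV, with radius 7.3, so the center B sits 7.3 in from both sides at B = (-35.9, -17.1). Then |DB| = |B − D| = 39.8.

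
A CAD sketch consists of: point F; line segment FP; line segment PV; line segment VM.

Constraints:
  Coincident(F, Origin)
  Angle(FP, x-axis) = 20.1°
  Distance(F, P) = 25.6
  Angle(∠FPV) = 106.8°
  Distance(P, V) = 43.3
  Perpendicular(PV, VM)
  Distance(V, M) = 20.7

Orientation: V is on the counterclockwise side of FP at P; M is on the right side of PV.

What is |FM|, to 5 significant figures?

67.927

F is at the origin; FP runs at 20.1° with length 25.6, so P = 25.6·(cos 20.1°, sin 20.1°) = (24.041, 8.7977). ∠FPV = 106.8°, so PV runs at 20.1° + (180° − 106.8°) = 93.300° from the x-axis; with |PV| = 43.3, V = P + 43.3·(cos 93.300°, sin 93.300°) = (21.548, 52.026). PV ⟂ VM; with |VM| = 20.7 on the right of PV, M = V + 20.7·(0.99834, 0.057564) = (42.214, 53.217). Then |FM| = |M − F| = 67.927.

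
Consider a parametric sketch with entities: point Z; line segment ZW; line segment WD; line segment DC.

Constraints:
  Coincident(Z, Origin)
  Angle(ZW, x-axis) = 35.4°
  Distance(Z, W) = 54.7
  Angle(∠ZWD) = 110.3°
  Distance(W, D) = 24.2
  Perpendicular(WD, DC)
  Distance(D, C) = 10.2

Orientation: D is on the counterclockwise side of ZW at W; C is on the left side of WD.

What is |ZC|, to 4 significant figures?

59.61

∠ZWD = 110.3°, so WD runs at 35.4° + (180° − 110.3°) = 105.1° from the x-axis; with |WD| = 24.2, D = W + 24.2·(cos 105.1°, sin 105.1°) = (38.28, 55.05). WD is perpendicular to DC; with |DC| = 10.2 on the left of WD, C = D + 10.2·(-0.9655, -0.2605) = (28.44, 52.39). Then |ZC| = |C − Z| = 59.61.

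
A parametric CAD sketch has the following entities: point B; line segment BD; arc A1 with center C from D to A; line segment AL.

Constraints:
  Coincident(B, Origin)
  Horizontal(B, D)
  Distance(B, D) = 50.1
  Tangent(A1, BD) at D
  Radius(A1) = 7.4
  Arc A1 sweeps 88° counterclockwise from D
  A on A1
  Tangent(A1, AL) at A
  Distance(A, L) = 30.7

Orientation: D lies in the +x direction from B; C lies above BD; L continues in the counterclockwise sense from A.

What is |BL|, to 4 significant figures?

69.72

On A1, D sits at bearing -90° from C; an 88° counterclockwise sweep puts A at bearing -2°, so A = C + 7.4·(cos -2°, sin -2°) = (57.50, 7.142). A1 meets AL tangentially, so CA is at right angles to AL, so AL runs along (−sin -2°, cos -2°); with |AL| = 30.7, L = (58.57, 37.82). Then |BL| = |L − B| = 69.72.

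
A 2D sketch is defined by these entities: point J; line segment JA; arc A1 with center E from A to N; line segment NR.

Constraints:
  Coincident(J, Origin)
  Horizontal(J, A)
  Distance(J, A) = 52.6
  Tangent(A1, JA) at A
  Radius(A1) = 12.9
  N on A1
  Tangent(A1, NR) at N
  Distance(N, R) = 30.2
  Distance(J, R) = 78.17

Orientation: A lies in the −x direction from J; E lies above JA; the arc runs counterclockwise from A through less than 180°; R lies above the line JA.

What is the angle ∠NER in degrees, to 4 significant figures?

66.87°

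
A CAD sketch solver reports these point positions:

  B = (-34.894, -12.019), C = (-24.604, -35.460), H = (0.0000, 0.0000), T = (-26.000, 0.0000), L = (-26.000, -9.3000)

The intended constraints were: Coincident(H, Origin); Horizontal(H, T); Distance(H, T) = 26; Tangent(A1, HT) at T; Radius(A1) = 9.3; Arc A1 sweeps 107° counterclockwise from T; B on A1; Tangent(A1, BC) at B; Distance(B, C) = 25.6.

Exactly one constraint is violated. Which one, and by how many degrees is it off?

Tangent(A1, BC) at B — off by 6.70°.

H = (0.00, 0.00) ✓; H.y = 0.00, T.y = 0.00 ✓; |HT| = 26.00 ✓; ∠(LT, TH) = 90.00° ✓; |LT| = 9.300 ✓; bearing(L→B) − bearing(L→T) = 107.0° ✓; |LB| = 9.300 ✓; ∠(LB, BC) = 83.30° ✗; |BC| = 25.60 ✓.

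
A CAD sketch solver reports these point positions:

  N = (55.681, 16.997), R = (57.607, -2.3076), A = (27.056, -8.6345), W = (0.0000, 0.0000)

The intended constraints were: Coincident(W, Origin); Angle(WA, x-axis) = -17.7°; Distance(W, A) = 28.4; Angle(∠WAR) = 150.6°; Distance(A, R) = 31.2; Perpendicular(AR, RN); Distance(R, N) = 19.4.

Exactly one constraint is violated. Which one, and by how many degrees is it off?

Perpendicular(AR, RN) — off by 6.00°.

W = (0.00, 0.00) ✓; WA at -17.70° ✓; |WA| = 28.40 ✓; ∠WAR = 150.6° ✓; |AR| = 31.20 ✓; ∠(AR, RN) = 84.00° ✗; |RN| = 19.40 ✓.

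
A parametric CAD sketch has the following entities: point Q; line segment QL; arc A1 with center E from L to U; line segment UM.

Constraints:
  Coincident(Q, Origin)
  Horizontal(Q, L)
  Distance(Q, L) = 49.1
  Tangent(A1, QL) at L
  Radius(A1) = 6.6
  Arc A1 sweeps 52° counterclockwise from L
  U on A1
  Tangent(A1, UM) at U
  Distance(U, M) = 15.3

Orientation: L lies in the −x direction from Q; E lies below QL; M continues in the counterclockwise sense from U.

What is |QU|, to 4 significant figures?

54.36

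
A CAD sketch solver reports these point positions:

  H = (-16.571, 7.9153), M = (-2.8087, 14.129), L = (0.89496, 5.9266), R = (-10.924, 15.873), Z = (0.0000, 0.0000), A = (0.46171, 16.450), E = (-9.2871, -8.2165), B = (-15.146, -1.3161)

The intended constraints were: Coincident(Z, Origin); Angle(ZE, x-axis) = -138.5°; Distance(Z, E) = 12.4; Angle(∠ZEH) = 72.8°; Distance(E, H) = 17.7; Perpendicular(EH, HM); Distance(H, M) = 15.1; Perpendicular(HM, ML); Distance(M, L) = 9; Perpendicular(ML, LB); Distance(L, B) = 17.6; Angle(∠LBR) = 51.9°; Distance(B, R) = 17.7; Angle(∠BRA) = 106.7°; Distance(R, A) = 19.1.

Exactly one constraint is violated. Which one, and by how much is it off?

Distance(R, A) = 19.1 — off by 7.70.

Z = (0.00, 0.00) ✓; ZE at -138.5° ✓; |ZE| = 12.40 ✓; ∠ZEH = 72.80° ✓; |EH| = 17.70 ✓; ∠(EH, HM) = 90.00° ✓; |HM| = 15.10 ✓; ∠(HM, ML) = 90.00° ✓; |ML| = 9.000 ✓; ∠(ML, LB) = 90.00° ✓; |LB| = 17.60 ✓; ∠LBR = 51.90° ✓; |BR| = 17.70 ✓; ∠BRA = 106.7° ✓; |RA| = 11.40 ✗.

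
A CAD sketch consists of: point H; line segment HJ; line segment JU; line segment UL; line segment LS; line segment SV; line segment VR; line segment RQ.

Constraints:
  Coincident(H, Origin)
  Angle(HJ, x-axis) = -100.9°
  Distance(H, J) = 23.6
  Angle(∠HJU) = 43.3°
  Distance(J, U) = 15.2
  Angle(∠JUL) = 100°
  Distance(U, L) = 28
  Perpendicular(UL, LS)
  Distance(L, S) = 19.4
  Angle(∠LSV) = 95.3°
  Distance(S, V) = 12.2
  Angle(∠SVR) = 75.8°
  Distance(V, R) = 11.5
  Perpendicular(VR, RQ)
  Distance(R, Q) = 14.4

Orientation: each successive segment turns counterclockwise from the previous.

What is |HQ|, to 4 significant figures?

18.80

H is at the origin; HJ runs at -100.9° with length 23.6, so J = (-4.463, -23.17). ∠HJU = 43.3° gives JU at 35.80° from the x-axis; with |JU| = 15.2, U = (7.866, -14.28). ∠JUL = 100.0° gives UL at 115.8° from the x-axis; with |UL| = 28.0, L = (-4.321, 10.93). UL ⟂ LS, so LS runs at -154.2°; with |LS| = 19.4, S = (-21.79, 2.483). ∠LSV = 95.3° gives SV at -69.50° from the x-axis; with |SV| = 12.2, V = (-17.51, -8.945). ∠SVR = 75.8° gives VR at 34.70° from the x-axis; with |VR| = 11.5, R = (-8.060, -2.398). VR ⟂ RQ, so RQ runs at 124.7°; with |RQ| = 14.4, Q = (-16.26, 9.441). Then |HQ| = |Q − H| = 18.80.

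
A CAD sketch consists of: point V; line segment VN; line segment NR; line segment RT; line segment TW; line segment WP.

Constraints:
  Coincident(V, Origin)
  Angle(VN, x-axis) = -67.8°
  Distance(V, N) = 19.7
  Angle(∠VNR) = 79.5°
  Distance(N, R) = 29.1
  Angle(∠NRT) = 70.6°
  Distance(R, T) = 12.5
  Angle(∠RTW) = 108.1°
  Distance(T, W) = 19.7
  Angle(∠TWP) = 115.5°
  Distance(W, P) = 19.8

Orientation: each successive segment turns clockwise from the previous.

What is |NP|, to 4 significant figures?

7.302

V is at the origin; VN runs at -67.8° with length 19.7, so N = (7.443, -18.24). ∠VNR = 79.5° gives NR at -168.3° from the x-axis; with |NR| = 29.1, R = (-21.05, -24.14). ∠NRT = 70.6° gives RT at 82.30° from the x-axis; with |RT| = 12.5, T = (-19.38, -11.75). ∠RTW = 108.1° gives TW at 10.40° from the x-axis; with |TW| = 19.7, W = (-0.0007350, -8.197). ∠TWP = 115.5° gives WP at -54.10° from the x-axis; with |WP| = 19.8, P = (11.61, -24.24). Then |NP| = |P − N| = 7.302.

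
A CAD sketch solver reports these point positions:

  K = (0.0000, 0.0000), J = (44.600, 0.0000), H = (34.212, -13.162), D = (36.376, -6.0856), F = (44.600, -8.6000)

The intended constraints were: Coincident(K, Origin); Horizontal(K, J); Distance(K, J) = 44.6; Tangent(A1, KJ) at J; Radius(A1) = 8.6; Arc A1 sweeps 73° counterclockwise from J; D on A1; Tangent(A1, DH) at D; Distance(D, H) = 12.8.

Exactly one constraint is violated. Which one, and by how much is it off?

Distance(D, H) = 12.8 — off by 5.40.

K = (0.00, 0.00) ✓; K.y = 0.00, J.y = 0.00 ✓; |KJ| = 44.60 ✓; ∠(FJ, JK) = 90.00° ✓; |FJ| = 8.600 ✓; bearing(F→D) − bearing(F→J) = 73.00° ✓; |FD| = 8.600 ✓; ∠(FD, DH) = 90.00° ✓; |DH| = 7.400 ✗.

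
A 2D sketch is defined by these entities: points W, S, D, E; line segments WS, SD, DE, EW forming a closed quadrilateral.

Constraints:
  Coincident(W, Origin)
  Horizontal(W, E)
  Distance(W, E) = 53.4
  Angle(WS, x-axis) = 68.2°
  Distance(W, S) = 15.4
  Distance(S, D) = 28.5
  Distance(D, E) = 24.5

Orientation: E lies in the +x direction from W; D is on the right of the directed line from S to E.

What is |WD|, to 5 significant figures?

29.074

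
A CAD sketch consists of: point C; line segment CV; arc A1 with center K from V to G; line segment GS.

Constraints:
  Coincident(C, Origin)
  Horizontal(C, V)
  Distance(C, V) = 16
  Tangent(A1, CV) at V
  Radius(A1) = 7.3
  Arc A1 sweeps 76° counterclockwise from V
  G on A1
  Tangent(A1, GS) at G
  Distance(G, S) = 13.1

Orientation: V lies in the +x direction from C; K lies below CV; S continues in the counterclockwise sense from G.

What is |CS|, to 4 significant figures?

19.13

On A1, V sits at bearing 90° from K; a 76° counterclockwise sweep puts G at bearing 166°, so G = K + 7.3·(cos 166°, sin 166°) = (8.917, -5.534). Tangency of A1 to GS means the radius KG is perpendicular to GS, so GS runs along (−sin 166°, cos 166°); with |GS| = 13.1, S = (5.748, -18.24). Then |CS| = |S − C| = 19.13.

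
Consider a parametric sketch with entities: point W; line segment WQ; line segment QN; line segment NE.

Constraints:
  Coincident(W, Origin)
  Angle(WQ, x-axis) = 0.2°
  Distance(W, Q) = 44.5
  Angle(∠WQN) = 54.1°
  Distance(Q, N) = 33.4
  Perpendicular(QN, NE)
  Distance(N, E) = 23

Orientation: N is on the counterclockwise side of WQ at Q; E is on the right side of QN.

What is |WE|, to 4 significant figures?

59.50

W is at the origin; WQ runs at 0.2° with length 44.5, so Q = 44.5·(cos 0.2°, sin 0.2°) = (44.50, 0.1553). ∠WQN = 54.1°, so QN runs at 0.2° + (180° − 54.1°) = 126.1° from the x-axis; with |QN| = 33.4, N = Q + 33.4·(cos 126.1°, sin 126.1°) = (24.82, 27.14). QN is perpendicular to NE; with |NE| = 23.0 on the right of QN, E = N + 23.0·(0.8080, 0.5892) = (43.40, 40.69). Then |WE| = |E − W| = 59.50.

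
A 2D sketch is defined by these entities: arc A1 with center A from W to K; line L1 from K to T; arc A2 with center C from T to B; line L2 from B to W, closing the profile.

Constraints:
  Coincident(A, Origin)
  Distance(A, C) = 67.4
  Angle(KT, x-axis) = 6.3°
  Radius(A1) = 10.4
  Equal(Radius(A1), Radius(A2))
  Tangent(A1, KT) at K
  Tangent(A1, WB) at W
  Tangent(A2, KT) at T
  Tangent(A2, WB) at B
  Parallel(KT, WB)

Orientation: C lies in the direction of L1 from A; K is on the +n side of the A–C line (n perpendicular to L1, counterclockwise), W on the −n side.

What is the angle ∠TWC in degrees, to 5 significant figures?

8.3788°

The slot axis is L1's direction at 6.3°, so u = (cos 6.3°, sin 6.3°) = (0.99396, 0.10973) and n = (−sin 6.3°, cos 6.3°) = (-0.10973, 0.99396). A is at the origin and C lies 67.4 along u from A, so C = 67.4·u = (66.993, 7.3961). Tangency of A1 to both parallel lines with radius 10.4 puts K and W at A ± 10.4·n: K = (-1.1412, 10.337), W = (1.1412, -10.337). Equal radii place T and B the same way about C: T = C + 10.4·n = (65.852, 17.733), B = C − 10.4·n = (68.134, -2.9411). Then cos ∠TWC = WT·WC / (|WT||WC|), giving 8.3788°.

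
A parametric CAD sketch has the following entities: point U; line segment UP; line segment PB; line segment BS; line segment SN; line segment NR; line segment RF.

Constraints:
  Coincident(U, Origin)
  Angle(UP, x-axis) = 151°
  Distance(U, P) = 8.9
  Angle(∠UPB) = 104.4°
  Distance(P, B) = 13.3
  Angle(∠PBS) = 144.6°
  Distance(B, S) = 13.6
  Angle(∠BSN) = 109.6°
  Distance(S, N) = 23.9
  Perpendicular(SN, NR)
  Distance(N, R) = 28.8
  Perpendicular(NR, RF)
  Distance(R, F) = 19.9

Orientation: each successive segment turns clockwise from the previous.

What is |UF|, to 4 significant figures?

5.222

U is at the origin; UP runs at 151.0° with length 8.9, so P = (-7.784, 4.315). ∠UPB = 104.4° gives PB at 75.40° from the x-axis; with |PB| = 13.3, B = (-4.432, 17.19). ∠PBS = 144.6° gives BS at 40.00° from the x-axis; with |BS| = 13.6, S = (5.987, 25.93). ∠BSN = 109.6° gives SN at -30.40° from the x-axis; with |SN| = 23.9, N = (26.60, 13.83). SN is perpendicular to NR, so NR runs at -120.4°; with |NR| = 28.8, R = (12.03, -11.01). The perpendicularity gives RF at right angles to NR, so RF runs at 149.6°; with |RF| = 19.9, F = (-5.137, -0.9373). Then |UF| = |F − U| = 5.222.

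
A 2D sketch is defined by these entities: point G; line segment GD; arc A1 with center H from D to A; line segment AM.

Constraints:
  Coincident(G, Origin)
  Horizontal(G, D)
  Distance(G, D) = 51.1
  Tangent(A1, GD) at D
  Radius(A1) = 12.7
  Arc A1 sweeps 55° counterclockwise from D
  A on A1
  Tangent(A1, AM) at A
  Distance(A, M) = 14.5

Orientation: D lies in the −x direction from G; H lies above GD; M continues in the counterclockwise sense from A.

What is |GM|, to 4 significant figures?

36.71

G is at the origin; G and D share the same y with |GD| = 51.1 and D on the −x side, so D = (-51.10, 0.000). Since A1 is tangent to GD there, HD ⟂ GD, so H = D + (0, 12.7) = (-51.10, 12.70). On A1, D sits at bearing -90° from H; a 55° counterclockwise sweep puts A at bearing -35°, so A = H + 12.7·(cos -35°, sin -35°) = (-40.70, 5.416). Tangency of A1 to AM means the radius HA is perpendicular to AM, so AM runs along (−sin -35°, cos -35°); with |AM| = 14.5, M = (-32.38, 17.29). Then |GM| = |M − G| = 36.71.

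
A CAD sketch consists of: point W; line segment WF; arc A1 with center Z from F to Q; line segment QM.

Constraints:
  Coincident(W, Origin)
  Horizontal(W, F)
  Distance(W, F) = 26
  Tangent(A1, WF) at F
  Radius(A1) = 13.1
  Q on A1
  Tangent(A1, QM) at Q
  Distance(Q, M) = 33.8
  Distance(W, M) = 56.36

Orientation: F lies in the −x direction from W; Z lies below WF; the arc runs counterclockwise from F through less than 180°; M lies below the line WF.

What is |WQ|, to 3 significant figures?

42.1

Checks: |ZQ| = 13.10 ✓; ∠(ZQ, QM) = 90.00° ✓; |QM| = 33.80 ✓; |WM| = 56.36 ✓.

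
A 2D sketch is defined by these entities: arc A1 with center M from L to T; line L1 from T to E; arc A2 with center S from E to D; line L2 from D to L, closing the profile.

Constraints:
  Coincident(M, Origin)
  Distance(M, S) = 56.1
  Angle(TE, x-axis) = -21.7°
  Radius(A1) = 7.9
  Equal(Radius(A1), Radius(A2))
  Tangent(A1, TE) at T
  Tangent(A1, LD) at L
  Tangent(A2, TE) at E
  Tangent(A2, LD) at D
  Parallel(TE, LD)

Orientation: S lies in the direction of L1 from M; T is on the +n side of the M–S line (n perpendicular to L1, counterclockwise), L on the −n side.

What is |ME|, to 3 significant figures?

56.7

The slot axis is L1's direction at -21.7°, so u = (cos -21.7°, sin -21.7°) = (0.929, -0.370) and n = (−sin -21.7°, cos -21.7°) = (0.370, 0.929). M is at the origin and S lies 56.1 along u from M, so S = 56.1·u = (52.1, -20.7). Tangency of A1 to both parallel lines with radius 7.9 puts T and L at M ± 7.9·n: T = (2.92, 7.34), L = (-2.92, -7.34). Equal radii place E and D the same way about S: E = S + 7.9·n = (55.0, -13.4), D = S − 7.9·n = (49.2, -28.1). Then |ME| = |E − M| = 56.7.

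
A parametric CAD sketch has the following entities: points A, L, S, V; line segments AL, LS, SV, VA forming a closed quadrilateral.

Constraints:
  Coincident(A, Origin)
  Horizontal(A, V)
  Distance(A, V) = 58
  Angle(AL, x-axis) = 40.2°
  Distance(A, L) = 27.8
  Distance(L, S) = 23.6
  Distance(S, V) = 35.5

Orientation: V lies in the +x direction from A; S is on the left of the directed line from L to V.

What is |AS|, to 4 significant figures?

51.32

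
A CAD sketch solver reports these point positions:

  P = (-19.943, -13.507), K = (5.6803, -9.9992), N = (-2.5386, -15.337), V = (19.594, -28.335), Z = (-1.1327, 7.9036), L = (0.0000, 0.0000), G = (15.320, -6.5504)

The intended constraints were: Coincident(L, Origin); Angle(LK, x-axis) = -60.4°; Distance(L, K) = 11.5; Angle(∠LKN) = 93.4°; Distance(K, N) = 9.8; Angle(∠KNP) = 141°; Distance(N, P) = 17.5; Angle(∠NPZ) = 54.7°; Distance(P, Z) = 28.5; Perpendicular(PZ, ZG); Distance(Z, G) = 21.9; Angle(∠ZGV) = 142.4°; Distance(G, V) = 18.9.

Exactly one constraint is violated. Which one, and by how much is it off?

Distance(G, V) = 18.9 — off by 3.30.

L = (0.00, 0.00) ✓; LK at -60.40° ✓; |LK| = 11.50 ✓; ∠LKN = 93.40° ✓; |KN| = 9.800 ✓; ∠KNP = 141.0° ✓; |NP| = 17.50 ✓; ∠NPZ = 54.70° ✓; |PZ| = 28.50 ✓; ∠(PZ, ZG) = 90.00° ✓; |ZG| = 21.90 ✓; ∠ZGV = 142.4° ✓; |GV| = 22.20 ✗.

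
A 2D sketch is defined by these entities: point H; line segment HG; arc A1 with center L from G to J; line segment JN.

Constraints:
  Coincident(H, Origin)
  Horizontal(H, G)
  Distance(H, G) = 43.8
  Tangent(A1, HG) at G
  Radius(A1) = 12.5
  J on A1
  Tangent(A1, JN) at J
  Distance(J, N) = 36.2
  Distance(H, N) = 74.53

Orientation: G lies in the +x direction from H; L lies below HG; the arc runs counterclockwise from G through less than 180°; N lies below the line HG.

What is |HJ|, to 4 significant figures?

39.58

H is at the origin; HG is horizontal with |HG| = 43.8 and G on the +x side, so G = (43.80, 0.000). A1 meets HG tangentially, so LG is at right angles to HG, so L = G + (0, -12.5) = (43.80, -12.50). Since LJ ⟂ JN (tangency), |LN| = √(12.5² + 36.2²) = 38.30 regardless of where J sits on A1. So N lies on both circle(H, 74.53) and circle(L, 38.30); the below-HG intersection is N = (56.47, -48.64). J is the foot of the tangent from N: J = (34.00, -20.26).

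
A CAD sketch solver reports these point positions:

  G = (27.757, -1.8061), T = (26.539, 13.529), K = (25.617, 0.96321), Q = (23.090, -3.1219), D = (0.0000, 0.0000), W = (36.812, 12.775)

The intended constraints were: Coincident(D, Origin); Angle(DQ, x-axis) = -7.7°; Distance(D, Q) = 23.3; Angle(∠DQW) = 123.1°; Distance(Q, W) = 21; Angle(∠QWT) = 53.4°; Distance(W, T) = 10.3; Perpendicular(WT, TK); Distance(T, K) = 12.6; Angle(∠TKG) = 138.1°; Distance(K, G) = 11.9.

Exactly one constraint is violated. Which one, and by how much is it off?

Distance(K, G) = 11.9 — off by 8.40.

D = (0.00, 0.00) ✓; DQ at -7.700° ✓; |DQ| = 23.30 ✓; ∠DQW = 123.1° ✓; |QW| = 21.00 ✓; ∠QWT = 53.40° ✓; |WT| = 10.30 ✓; ∠(WT, TK) = 90.00° ✓; |TK| = 12.60 ✓; ∠TKG = 138.1° ✓; |KG| = 3.500 ✗.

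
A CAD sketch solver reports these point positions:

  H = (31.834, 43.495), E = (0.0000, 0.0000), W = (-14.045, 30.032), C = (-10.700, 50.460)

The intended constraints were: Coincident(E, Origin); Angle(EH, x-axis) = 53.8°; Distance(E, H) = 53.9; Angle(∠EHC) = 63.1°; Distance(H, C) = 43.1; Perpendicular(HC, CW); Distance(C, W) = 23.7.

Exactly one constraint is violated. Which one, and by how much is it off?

Distance(C, W) = 23.7 — off by 3.00.

E = (0.00, 0.00) ✓; EH at 53.80° ✓; |EH| = 53.90 ✓; ∠EHC = 63.10° ✓; |HC| = 43.10 ✓; ∠(HC, CW) = 90.00° ✓; |CW| = 20.70 ✗.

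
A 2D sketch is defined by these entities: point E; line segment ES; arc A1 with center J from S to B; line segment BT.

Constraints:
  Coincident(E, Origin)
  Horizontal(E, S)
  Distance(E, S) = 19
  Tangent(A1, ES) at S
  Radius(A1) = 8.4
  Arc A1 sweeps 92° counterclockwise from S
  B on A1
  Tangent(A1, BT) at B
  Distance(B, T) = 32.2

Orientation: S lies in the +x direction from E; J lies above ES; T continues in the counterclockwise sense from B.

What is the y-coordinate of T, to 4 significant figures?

40.87

E is at the origin; ES is horizontal with |ES| = 19.0 and S on the +x side, so S = (19.00, 0.000). Tangency of A1 to ES means the radius JS is perpendicular to ES, so J = S + (0, 8.4) = (19.00, 8.400). On A1, S sits at bearing -90° from J; a 92° counterclockwise sweep puts B at bearing 2°, so B = J + 8.4·(cos 2°, sin 2°) = (27.39, 8.693). Tangency of A1 to BT means the radius JB is perpendicular to BT, so BT runs along (−sin 2°, cos 2°); with |BT| = 32.2, T = (26.27, 40.87). So T.y = 40.87.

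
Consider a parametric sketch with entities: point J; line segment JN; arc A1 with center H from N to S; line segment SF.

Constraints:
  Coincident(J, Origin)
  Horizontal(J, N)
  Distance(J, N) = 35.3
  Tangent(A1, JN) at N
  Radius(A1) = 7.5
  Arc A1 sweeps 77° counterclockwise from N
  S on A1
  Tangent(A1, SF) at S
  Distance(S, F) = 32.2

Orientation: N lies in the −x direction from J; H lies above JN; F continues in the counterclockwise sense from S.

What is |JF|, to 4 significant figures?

42.58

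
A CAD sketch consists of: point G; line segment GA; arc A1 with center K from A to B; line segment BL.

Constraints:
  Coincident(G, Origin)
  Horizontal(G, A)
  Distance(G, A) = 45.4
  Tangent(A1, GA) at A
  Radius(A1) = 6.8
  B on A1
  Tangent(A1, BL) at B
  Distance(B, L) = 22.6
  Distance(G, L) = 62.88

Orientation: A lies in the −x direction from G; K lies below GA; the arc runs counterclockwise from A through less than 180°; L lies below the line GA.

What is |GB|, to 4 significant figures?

52.36

G is at the origin; G and A share the same y with |GA| = 45.4 and A on the −x side, so A = (-45.40, 0.000). Tangency of A1 to GA means the radius KA is perpendicular to GA, so K = A + (0, -6.8) = (-45.40, -6.800). Since KB ⟂ BL (tangency), |KL| = √(6.8² + 22.6²) = 23.60 regardless of where B sits on A1. So L lies on both circle(G, 62.88) and circle(K, 23.60); the below-GA intersection is L = (-56.48, -27.64). B is the foot of the tangent from L: B = (-52.07, -5.473).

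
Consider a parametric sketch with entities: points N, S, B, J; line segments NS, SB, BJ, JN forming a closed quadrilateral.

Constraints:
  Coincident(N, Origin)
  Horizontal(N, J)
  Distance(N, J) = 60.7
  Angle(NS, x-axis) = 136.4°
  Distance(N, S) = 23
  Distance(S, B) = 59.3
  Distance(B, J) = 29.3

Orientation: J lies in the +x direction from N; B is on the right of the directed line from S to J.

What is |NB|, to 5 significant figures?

37.361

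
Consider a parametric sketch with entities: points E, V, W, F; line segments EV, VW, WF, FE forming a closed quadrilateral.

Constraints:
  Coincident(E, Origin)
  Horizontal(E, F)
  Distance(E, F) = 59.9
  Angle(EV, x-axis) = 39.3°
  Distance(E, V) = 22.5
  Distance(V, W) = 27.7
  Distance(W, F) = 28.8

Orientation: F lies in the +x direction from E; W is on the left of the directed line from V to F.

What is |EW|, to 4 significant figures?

49.49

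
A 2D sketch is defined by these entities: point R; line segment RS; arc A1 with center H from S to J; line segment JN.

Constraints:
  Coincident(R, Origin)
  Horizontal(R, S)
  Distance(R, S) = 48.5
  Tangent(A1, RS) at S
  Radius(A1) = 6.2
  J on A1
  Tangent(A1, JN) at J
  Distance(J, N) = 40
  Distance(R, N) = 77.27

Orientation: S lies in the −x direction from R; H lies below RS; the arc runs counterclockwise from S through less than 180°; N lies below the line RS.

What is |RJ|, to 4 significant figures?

54.74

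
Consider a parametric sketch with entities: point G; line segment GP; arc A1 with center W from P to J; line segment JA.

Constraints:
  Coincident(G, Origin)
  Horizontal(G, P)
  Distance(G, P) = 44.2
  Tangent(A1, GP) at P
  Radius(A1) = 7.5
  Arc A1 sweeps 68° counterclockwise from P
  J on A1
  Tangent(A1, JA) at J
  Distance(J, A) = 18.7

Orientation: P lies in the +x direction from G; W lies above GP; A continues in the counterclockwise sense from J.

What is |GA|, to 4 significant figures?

62.19

On A1, P sits at bearing -90° from W; a 68° counterclockwise sweep puts J at bearing -22°, so J = W + 7.5·(cos -22°, sin -22°) = (51.15, 4.690). Since A1 is tangent to JA there, WJ ⟂ JA, so JA runs along (−sin -22°, cos -22°); with |JA| = 18.7, A = (58.16, 22.03). Then |GA| = |A − G| = 62.19.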